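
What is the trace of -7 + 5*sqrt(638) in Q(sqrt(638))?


Tr(a + b*sqrt(d)) = (a + b*sqrt(d)) + (a - b*sqrt(d)) = 2a
= 2 * (-7)
= -14

-14


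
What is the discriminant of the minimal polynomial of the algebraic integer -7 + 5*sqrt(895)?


The element -7 + 5*sqrt(895) has minimal polynomial:
x^2 + 14*x - 22326
Discriminant = (14)^2 - 4*(-22326)
= 196 + 89304
= 89500

89500


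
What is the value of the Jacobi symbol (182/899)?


Compute (182/899) via quadratic reciprocity:
  pull out 2: (2/899) = -1  (since 899 mod 8 = 3)
  reciprocity: (91/899) -> -(899/91)
  reduce: (80/91)
  pull out 2: (2/91) = -1  (since 91 mod 8 = 3)
  pull out 2: (2/91) = -1  (since 91 mod 8 = 3)
  pull out 2: (2/91) = -1  (since 91 mod 8 = 3)
  pull out 2: (2/91) = -1  (since 91 mod 8 = 3)
  reciprocity: (5/91) -> +(91/5)
  reduce: (1/5)
  (1/5) = 1
Product of signs = 1

1


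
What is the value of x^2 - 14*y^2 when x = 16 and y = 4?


x^2 - d*y^2
= 16^2 - 14*4^2
= 256 - 224
= 32

32


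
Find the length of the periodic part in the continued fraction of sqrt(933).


Run the CF algorithm for sqrt(933).
a_0 = floor(sqrt(933)) = 30; set m_0=0, q_0=1.
Recurrence: m' = q*a - m,  q' = (d - m'^2)/q,  a' = floor((a_0 + m')/q').
  step 1: m=30, q=33, a=1
  step 2: m=3, q=28, a=1
  step 3: m=25, q=11, a=5
  step 4: m=30, q=3, a=20
  step 5: m=30, q=11, a=5
  step 6: m=25, q=28, a=1
  step 7: m=3, q=33, a=1
  step 8: m=30, q=1, a=60
a_8 = 2*a_0 = 60, so the period closes here.
sqrt(933) = [30; 1, 1, 5, 20, 5, 1, 1, 60]
Period length = 8

8


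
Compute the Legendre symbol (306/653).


p = 653 is prime, so compute (306/653) with the reciprocity algorithm (Jacobi-symbol steps: pull out 2s via (2/n), flip via reciprocity, reduce):
  pull out 2: (2/653) = -1  (since 653 mod 8 = 5)
  reciprocity: (153/653) -> +(653/153)
  reduce: (41/153)
  reciprocity: (41/153) -> +(153/41)
  reduce: (30/41)
  pull out 2: (2/41) = +1  (since 41 mod 8 = 1)
  reciprocity: (15/41) -> +(41/15)
  reduce: (11/15)
  reciprocity: (11/15) -> -(15/11)
  reduce: (4/11)
  pull out 2: (2/11) = -1  (since 11 mod 8 = 3)
  pull out 2: (2/11) = -1  (since 11 mod 8 = 3)
  (1/11) = 1
Product of signs = 1
(306/653) = 1

1


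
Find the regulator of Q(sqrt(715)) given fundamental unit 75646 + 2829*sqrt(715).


epsilon = 75646 + 2829*sqrt(715)
= 151292.0000
R = ln(151292.0000)
= 11.9270

11.9270


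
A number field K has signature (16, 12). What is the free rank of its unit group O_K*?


By Dirichlet's unit theorem:
rank = r1 + r2 - 1
= 16 + 12 - 1
= 27

27


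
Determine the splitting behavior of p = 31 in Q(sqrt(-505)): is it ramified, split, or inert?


K = Q(sqrt(-505)). Since d mod 4 = 3, disc(K) = -2020.
Check p | disc: -2020 mod 31 = 26.
p does not divide disc. Compute Legendre symbol (d/p):
22^((31-1)/2) mod 31 = -1
(d/p) = -1, so p is inert: (p) stays prime with e=1, f=2, g=1.
Therefore p is inert.

inert


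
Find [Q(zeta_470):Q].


The degree equals Euler's totient phi(470).
470 = 2 * 5 * 47
phi(470) = 184

184


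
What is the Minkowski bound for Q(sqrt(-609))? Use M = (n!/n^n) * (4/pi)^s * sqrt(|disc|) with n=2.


d = -609, d mod 4 = 3, so disc(K) = 4d = -2436; |disc(K)| = 2436
Imaginary quadratic field, so n = 2, s = r2 = 1, r1 = 0
M = (n!/n^n) * (4/pi)^s * sqrt(|disc(K)|) = (2!/2^2) * (4/pi)^1 * sqrt(2436)
= 0.5 * 1.273240 * 49.355851
= 31.4209

31.4209


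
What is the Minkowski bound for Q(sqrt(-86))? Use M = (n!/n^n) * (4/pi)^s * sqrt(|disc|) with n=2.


d = -86, d mod 4 = 2, so disc(K) = 4d = -344; |disc(K)| = 344
Imaginary quadratic field, so n = 2, s = r2 = 1, r1 = 0
M = (n!/n^n) * (4/pi)^s * sqrt(|disc(K)|) = (2!/2^2) * (4/pi)^1 * sqrt(344)
= 0.5 * 1.273240 * 18.547237
= 11.8075

11.8075


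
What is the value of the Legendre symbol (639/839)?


p = 839 is prime, so compute (639/839) with the reciprocity algorithm (Jacobi-symbol steps: pull out 2s via (2/n), flip via reciprocity, reduce):
  reciprocity: (639/839) -> -(839/639)
  reduce: (200/639)
  pull out 2: (2/639) = +1  (since 639 mod 8 = 7)
  pull out 2: (2/639) = +1  (since 639 mod 8 = 7)
  pull out 2: (2/639) = +1  (since 639 mod 8 = 7)
  reciprocity: (25/639) -> +(639/25)
  reduce: (14/25)
  pull out 2: (2/25) = +1  (since 25 mod 8 = 1)
  reciprocity: (7/25) -> +(25/7)
  reduce: (4/7)
  pull out 2: (2/7) = +1  (since 7 mod 8 = 7)
  pull out 2: (2/7) = +1  (since 7 mod 8 = 7)
  (1/7) = 1
Product of signs = -1
(639/839) = -1

-1


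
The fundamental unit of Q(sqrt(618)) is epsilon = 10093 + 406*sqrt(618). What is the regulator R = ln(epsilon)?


epsilon = 10093 + 406*sqrt(618)
= 20186.0000
R = ln(20186.0000)
= 9.9127

9.9127


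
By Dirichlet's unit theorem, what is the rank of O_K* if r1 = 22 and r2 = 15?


By Dirichlet's unit theorem:
rank = r1 + r2 - 1
= 22 + 15 - 1
= 36

36


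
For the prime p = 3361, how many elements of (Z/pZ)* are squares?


For prime p, the number of non-zero quadratic residues is (p-1)/2.
= (3361-1)/2
= 1680

1680


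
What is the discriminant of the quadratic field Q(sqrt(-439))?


For K = Q(sqrt(d)) with d squarefree: disc(K) = d if d = 1 mod 4, and disc(K) = 4d if d = 2 or 3 mod 4.
Here d = -439, and d mod 4 = 1.
d = 1 mod 4 (O_K = Z[(1+sqrt(d))/2]), so disc(K) = d = -439

-439


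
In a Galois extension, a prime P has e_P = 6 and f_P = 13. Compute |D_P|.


|D_P| = e * f
= 6 * 13
= 78

78


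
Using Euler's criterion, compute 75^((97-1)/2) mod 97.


p = 97 is prime and the exponent is (p-1)/2 = 48, so by Euler's criterion 75^48 = (75/97) = +1 or -1 mod 97.
Compute by square-and-multiply:
  48 = 32 + 16 (binary 110000)
  Repeated squaring mod 97: 75^1 = 75, 75^2 = 96, 75^4 = 1, 75^8 = 1, 75^16 = 1, 75^32 = 1
  75^48 = 75^32 * 75^16 = 1 * 1 mod 97
    1 * 1 = 1 = 1 mod 97
  75^48 = 1 mod 97
Result 1: 75 is a quadratic residue mod 97.
75^48 mod 97 = 1

1


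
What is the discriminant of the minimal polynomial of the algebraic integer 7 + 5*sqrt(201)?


The element 7 + 5*sqrt(201) has minimal polynomial:
x^2 - 14*x - 4976
Discriminant = (-14)^2 - 4*(-4976)
= 196 + 19904
= 20100

20100


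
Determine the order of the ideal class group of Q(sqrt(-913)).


K = Q(sqrt(-913)). d mod 4 = 3, so D = disc(K) = 4d = -3652
h(K) equals the number of primitive reduced positive-definite forms (a, b, c) = a*x^2 + b*x*y + c*y^2 with b^2 - 4ac = D,
where reduced means |b| <= a <= c, with b >= 0 whenever |b| = a or a = c, and primitive means gcd(a, b, c) = 1.
Reduced forces 3a^2 <= |D| = 3652, so 1 <= a <= 34; b must have the parity of D, and c = (b^2 - D)/(4a) must be an integer >= a.
Enumerate a = 1..34, b in [-a, a]:
  a=1: (1, 0, 913)  [1]
  a=2: (2, 2, 457)  [1]
  a=3..6: none
  a=7: (7, -4, 131), (7, 4, 131)  [2]
  a=8..10: none
  a=11: (11, 0, 83)  [1]
  a=12: none
  a=13: (13, -12, 73), (13, 12, 73)  [2]
  a=14: (14, -10, 67), (14, 10, 67)  [2]
  a=15..21: none
  a=22: (22, 22, 47)  [1]
  a=23..25: none
  a=26: (26, -14, 37), (26, 14, 37)  [2]
  a=27..34: none
Total reduced forms: 1 + 1 + 2 + 1 + 2 + 2 + 1 + 2 = 12
h = 12

12


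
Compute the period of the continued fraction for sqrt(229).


Run the CF algorithm for sqrt(229).
a_0 = floor(sqrt(229)) = 15; set m_0=0, q_0=1.
Recurrence: m' = q*a - m,  q' = (d - m'^2)/q,  a' = floor((a_0 + m')/q').
  step 1: m=15, q=4, a=7
  step 2: m=13, q=15, a=1
  step 3: m=2, q=15, a=1
  step 4: m=13, q=4, a=7
  step 5: m=15, q=1, a=30
a_5 = 2*a_0 = 30, so the period closes here.
sqrt(229) = [15; 7, 1, 1, 7, 30]
Period length = 5

5


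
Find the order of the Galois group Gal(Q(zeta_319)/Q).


|Gal(Q(zeta_319)/Q)| = phi(319)
= 280

280


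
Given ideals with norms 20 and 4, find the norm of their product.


N(IJ) = N(I) * N(J)
= 20 * 4
= 80

80


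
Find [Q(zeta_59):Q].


The degree equals Euler's totient phi(59).
59 = 59
phi(59) = 58

58


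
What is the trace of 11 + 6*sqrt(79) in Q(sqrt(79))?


Tr(a + b*sqrt(d)) = (a + b*sqrt(d)) + (a - b*sqrt(d)) = 2a
= 2 * (11)
= 22

22


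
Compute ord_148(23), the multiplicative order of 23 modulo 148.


We want ord_148(23), the smallest k >= 1 with 23^k = 1 mod 148.
n = 148 = 2^2 * 37, phi(148) = 72; the order divides phi(n).
Divisors of 72: 1, 2, 3, 4, 6, 8, 9, 12, 18, 24, 36, 72
Repeated squaring mod 148: 23^1 = 23, 23^2 = 85, 23^4 = 121, 23^8 = 137, 23^16 = 121, 23^32 = 137, 23^64 = 121
Test divisors in increasing order:
  k=1: 23^1 = 23 mod 148
  k=2: 23^2 = 85 mod 148
  k=3: 23^3 = 85 * 23 = 31 mod 148
  k=4: 23^4 = 121 mod 148
  k=6: 23^6 = 121 * 85 = 73 mod 148
  k=8: 23^8 = 137 mod 148
  k=9: 23^9 = 137 * 23 = 43 mod 148
  k=12: 23^12 = 137 * 121 = 1 mod 148  <- first divisor giving 1
Order = 12

12


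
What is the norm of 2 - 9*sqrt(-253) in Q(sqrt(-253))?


N(a + b*sqrt(d)) = a^2 - d*b^2
= (2)^2 - (-253)*(-9)^2
= 4 + 20493
= 20497

20497


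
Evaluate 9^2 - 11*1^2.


x^2 - d*y^2
= 9^2 - 11*1^2
= 81 - 11
= 70

70


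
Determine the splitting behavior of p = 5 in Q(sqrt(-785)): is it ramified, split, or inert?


K = Q(sqrt(-785)). Since d mod 4 = 3, disc(K) = -3140.
Check p | disc: -3140 mod 5 = 0.
p divides disc, so p ramifies: (p) = P^2 with e=2, f=1, g=1.
Therefore p is ramified.

ramified


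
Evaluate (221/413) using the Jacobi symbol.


Compute (221/413) via quadratic reciprocity:
  reciprocity: (221/413) -> +(413/221)
  reduce: (192/221)
  pull out 2: (2/221) = -1  (since 221 mod 8 = 5)
  pull out 2: (2/221) = -1  (since 221 mod 8 = 5)
  pull out 2: (2/221) = -1  (since 221 mod 8 = 5)
  pull out 2: (2/221) = -1  (since 221 mod 8 = 5)
  pull out 2: (2/221) = -1  (since 221 mod 8 = 5)
  pull out 2: (2/221) = -1  (since 221 mod 8 = 5)
  reciprocity: (3/221) -> +(221/3)
  reduce: (2/3)
  pull out 2: (2/3) = -1  (since 3 mod 8 = 3)
  (1/3) = 1
Product of signs = -1

-1


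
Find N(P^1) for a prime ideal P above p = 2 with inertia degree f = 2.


N(P^a) = p^(a*f)
= 2^(1*2)
= 2^2
= 4

4


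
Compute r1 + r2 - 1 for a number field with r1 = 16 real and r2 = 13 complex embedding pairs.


By Dirichlet's unit theorem:
rank = r1 + r2 - 1
= 16 + 13 - 1
= 28

28


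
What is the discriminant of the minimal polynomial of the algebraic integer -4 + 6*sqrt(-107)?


The element -4 + 6*sqrt(-107) has minimal polynomial:
x^2 + 8*x + 3868
Discriminant = (8)^2 - 4*(3868)
= 64 - 15472
= -15408

-15408


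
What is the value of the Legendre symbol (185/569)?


p = 569 is prime, so compute (185/569) with the reciprocity algorithm (Jacobi-symbol steps: pull out 2s via (2/n), flip via reciprocity, reduce):
  reciprocity: (185/569) -> +(569/185)
  reduce: (14/185)
  pull out 2: (2/185) = +1  (since 185 mod 8 = 1)
  reciprocity: (7/185) -> +(185/7)
  reduce: (3/7)
  reciprocity: (3/7) -> -(7/3)
  reduce: (1/3)
  (1/3) = 1
Product of signs = -1
(185/569) = -1

-1


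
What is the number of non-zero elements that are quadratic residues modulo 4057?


For prime p, the number of non-zero quadratic residues is (p-1)/2.
= (4057-1)/2
= 2028

2028


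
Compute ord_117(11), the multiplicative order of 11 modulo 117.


We want ord_117(11), the smallest k >= 1 with 11^k = 1 mod 117.
n = 117 = 3^2 * 13, phi(117) = 72; the order divides phi(n).
Divisors of 72: 1, 2, 3, 4, 6, 8, 9, 12, 18, 24, 36, 72
Repeated squaring mod 117: 11^1 = 11, 11^2 = 4, 11^4 = 16, 11^8 = 22, 11^16 = 16, 11^32 = 22, 11^64 = 16
Test divisors in increasing order:
  k=1: 11^1 = 11 mod 117
  k=2: 11^2 = 4 mod 117
  k=3: 11^3 = 4 * 11 = 44 mod 117
  k=4: 11^4 = 16 mod 117
  k=6: 11^6 = 16 * 4 = 64 mod 117
  k=8: 11^8 = 22 mod 117
  k=9: 11^9 = 22 * 11 = 8 mod 117
  k=12: 11^12 = 22 * 16 = 1 mod 117  <- first divisor giving 1
Order = 12

12


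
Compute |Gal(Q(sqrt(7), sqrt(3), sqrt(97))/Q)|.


The 3 square roots of distinct primes are multiplicatively independent over Q,
so [K:Q] = 2^3 and Gal(K/Q) is isomorphic to (Z/2Z)^3.
|Gal| = 2^3 = 8

8


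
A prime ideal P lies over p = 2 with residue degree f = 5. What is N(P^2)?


N(P^a) = p^(a*f)
= 2^(2*5)
= 2^10
= 1024

1024


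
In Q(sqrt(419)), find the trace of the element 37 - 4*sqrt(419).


Tr(a + b*sqrt(d)) = (a + b*sqrt(d)) + (a - b*sqrt(d)) = 2a
= 2 * (37)
= 74

74


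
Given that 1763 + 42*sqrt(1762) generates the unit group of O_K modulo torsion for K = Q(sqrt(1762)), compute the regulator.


epsilon = 1763 + 42*sqrt(1762)
= 3525.9997
R = ln(3525.9997)
= 8.1679

8.1679


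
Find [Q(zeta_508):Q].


The degree equals Euler's totient phi(508).
508 = 2^2 * 127
phi(508) = 252

252


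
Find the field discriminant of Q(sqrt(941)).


For K = Q(sqrt(d)) with d squarefree: disc(K) = d if d = 1 mod 4, and disc(K) = 4d if d = 2 or 3 mod 4.
Here d = 941, and d mod 4 = 1.
d = 1 mod 4 (O_K = Z[(1+sqrt(d))/2]), so disc(K) = d = 941

941


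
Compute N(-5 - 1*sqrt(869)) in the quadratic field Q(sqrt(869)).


N(a + b*sqrt(d)) = a^2 - d*b^2
= (-5)^2 - (869)*(-1)^2
= 25 - 869
= -844

-844


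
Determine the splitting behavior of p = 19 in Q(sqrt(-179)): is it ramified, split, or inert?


K = Q(sqrt(-179)). Since d mod 4 = 1, disc(K) = -179.
Check p | disc: -179 mod 19 = 11.
p does not divide disc. Compute Legendre symbol (d/p):
11^((19-1)/2) mod 19 = 1
(d/p) = 1, so p splits: (p) = P*P' with e=1, f=1, g=2.
Therefore p is split.

split


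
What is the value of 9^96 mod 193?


p = 193 is prime and the exponent is (p-1)/2 = 96, so by Euler's criterion 9^96 = (9/193) = +1 or -1 mod 193.
Compute by square-and-multiply:
  96 = 64 + 32 (binary 1100000)
  Repeated squaring mod 193: 9^1 = 9, 9^2 = 81, 9^4 = 192, 9^8 = 1, 9^16 = 1, 9^32 = 1, 9^64 = 1
  9^96 = 9^64 * 9^32 = 1 * 1 mod 193
    1 * 1 = 1 = 1 mod 193
  9^96 = 1 mod 193
Result 1: 9 is a quadratic residue mod 193.
9^96 mod 193 = 1

1


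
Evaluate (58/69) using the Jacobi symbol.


Compute (58/69) via quadratic reciprocity:
  pull out 2: (2/69) = -1  (since 69 mod 8 = 5)
  reciprocity: (29/69) -> +(69/29)
  reduce: (11/29)
  reciprocity: (11/29) -> +(29/11)
  reduce: (7/11)
  reciprocity: (7/11) -> -(11/7)
  reduce: (4/7)
  pull out 2: (2/7) = +1  (since 7 mod 8 = 7)
  pull out 2: (2/7) = +1  (since 7 mod 8 = 7)
  (1/7) = 1
Product of signs = 1

1


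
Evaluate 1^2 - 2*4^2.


x^2 - d*y^2
= 1^2 - 2*4^2
= 1 - 32
= -31

-31


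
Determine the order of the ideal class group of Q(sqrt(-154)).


K = Q(sqrt(-154)). d mod 4 = 2, so D = disc(K) = 4d = -616
h(K) equals the number of primitive reduced positive-definite forms (a, b, c) = a*x^2 + b*x*y + c*y^2 with b^2 - 4ac = D,
where reduced means |b| <= a <= c, with b >= 0 whenever |b| = a or a = c, and primitive means gcd(a, b, c) = 1.
Reduced forces 3a^2 <= |D| = 616, so 1 <= a <= 14; b must have the parity of D, and c = (b^2 - D)/(4a) must be an integer >= a.
Enumerate a = 1..14, b in [-a, a]:
  a=1: (1, 0, 154)  [1]
  a=2: (2, 0, 77)  [1]
  a=3..4: none
  a=5: (5, -2, 31), (5, 2, 31)  [2]
  a=6: none
  a=7: (7, 0, 22)  [1]
  a=8..9: none
  a=10: (10, -8, 17), (10, 8, 17)  [2]
  a=11: (11, 0, 14)  [1]
  a=12..14: none
Total reduced forms: 1 + 1 + 2 + 1 + 2 + 1 = 8
h = 8

8


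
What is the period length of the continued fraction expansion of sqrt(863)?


Run the CF algorithm for sqrt(863).
a_0 = floor(sqrt(863)) = 29; set m_0=0, q_0=1.
Recurrence: m' = q*a - m,  q' = (d - m'^2)/q,  a' = floor((a_0 + m')/q').
  step 1: m=29, q=22, a=2
  step 2: m=15, q=29, a=1
  step 3: m=14, q=23, a=1
  step 4: m=9, q=34, a=1
  step 5: m=25, q=7, a=7
  step 6: m=24, q=41, a=1
  step 7: m=17, q=14, a=3
  step 8: m=25, q=17, a=3
  step 9: m=26, q=11, a=5
  step 10: m=29, q=2, a=29
  step 11: m=29, q=11, a=5
  step 12: m=26, q=17, a=3
  step 13: m=25, q=14, a=3
  step 14: m=17, q=41, a=1
  step 15: m=24, q=7, a=7
  step 16: m=25, q=34, a=1
  step 17: m=9, q=23, a=1
  step 18: m=14, q=29, a=1
  step 19: m=15, q=22, a=2
  step 20: m=29, q=1, a=58
a_20 = 2*a_0 = 58, so the period closes here.
sqrt(863) = [29; 2, 1, 1, 1, 7, 1, 3, 3, 5, 29, 5, 3, 3, 1, 7, 1, 1, 1, 2, 58]
Period length = 20

20


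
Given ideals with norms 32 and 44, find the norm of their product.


N(IJ) = N(I) * N(J)
= 32 * 44
= 1408

1408


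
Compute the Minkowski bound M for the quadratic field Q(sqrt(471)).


d = 471, d mod 4 = 3, so disc(K) = 4d = 1884; |disc(K)| = 1884
Real quadratic field, so n = 2, s = r2 = 0, r1 = 2
M = (n!/n^n) * (4/pi)^s * sqrt(|disc(K)|) = (2!/2^2) * (4/pi)^0 * sqrt(1884)
= 0.5 * 1.000000 * 43.405069
= 21.7025

21.7025


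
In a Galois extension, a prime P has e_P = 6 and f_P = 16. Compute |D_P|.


|D_P| = e * f
= 6 * 16
= 96

96


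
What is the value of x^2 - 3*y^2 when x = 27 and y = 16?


x^2 - d*y^2
= 27^2 - 3*16^2
= 729 - 768
= -39

-39


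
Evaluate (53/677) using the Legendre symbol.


p = 677 is prime, so compute (53/677) with the reciprocity algorithm (Jacobi-symbol steps: pull out 2s via (2/n), flip via reciprocity, reduce):
  reciprocity: (53/677) -> +(677/53)
  reduce: (41/53)
  reciprocity: (41/53) -> +(53/41)
  reduce: (12/41)
  pull out 2: (2/41) = +1  (since 41 mod 8 = 1)
  pull out 2: (2/41) = +1  (since 41 mod 8 = 1)
  reciprocity: (3/41) -> +(41/3)
  reduce: (2/3)
  pull out 2: (2/3) = -1  (since 3 mod 8 = 3)
  (1/3) = 1
Product of signs = -1
(53/677) = -1

-1


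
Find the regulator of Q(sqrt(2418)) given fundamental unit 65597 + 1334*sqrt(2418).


epsilon = 65597 + 1334*sqrt(2418)
= 131194.0000
R = ln(131194.0000)
= 11.7844

11.7844


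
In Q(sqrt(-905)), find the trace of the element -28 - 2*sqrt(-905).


Tr(a + b*sqrt(d)) = (a + b*sqrt(d)) + (a - b*sqrt(d)) = 2a
= 2 * (-28)
= -56

-56


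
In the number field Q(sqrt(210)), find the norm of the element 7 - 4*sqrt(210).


N(a + b*sqrt(d)) = a^2 - d*b^2
= (7)^2 - (210)*(-4)^2
= 49 - 3360
= -3311

-3311


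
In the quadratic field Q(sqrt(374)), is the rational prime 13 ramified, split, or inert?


K = Q(sqrt(374)). Since d mod 4 = 2, disc(K) = 1496.
Check p | disc: 1496 mod 13 = 1.
p does not divide disc. Compute Legendre symbol (d/p):
10^((13-1)/2) mod 13 = 1
(d/p) = 1, so p splits: (p) = P*P' with e=1, f=1, g=2.
Therefore p is split.

split


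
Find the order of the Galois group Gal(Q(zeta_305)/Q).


|Gal(Q(zeta_305)/Q)| = phi(305)
= 240

240


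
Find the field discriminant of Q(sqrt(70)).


For K = Q(sqrt(d)) with d squarefree: disc(K) = d if d = 1 mod 4, and disc(K) = 4d if d = 2 or 3 mod 4.
Here d = 70, and d mod 4 = 2.
d = 2 mod 4, not 1 (O_K = Z[sqrt(d)]), so disc(K) = 4d = 4 * (70) = 280

280


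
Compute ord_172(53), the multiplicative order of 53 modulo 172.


We want ord_172(53), the smallest k >= 1 with 53^k = 1 mod 172.
n = 172 = 2^2 * 43, phi(172) = 84; the order divides phi(n).
Divisors of 84: 1, 2, 3, 4, 6, 7, 12, 14, 21, 28, 42, 84
Repeated squaring mod 172: 53^1 = 53, 53^2 = 57, 53^4 = 153, 53^8 = 17, 53^16 = 117, 53^32 = 101, 53^64 = 53
Test divisors in increasing order:
  k=1: 53^1 = 53 mod 172
  k=2: 53^2 = 57 mod 172
  k=3: 53^3 = 57 * 53 = 97 mod 172
  k=4: 53^4 = 153 mod 172
  k=6: 53^6 = 153 * 57 = 121 mod 172
  k=7: 53^7 = 153 * 57 * 53 = 49 mod 172
  k=12: 53^12 = 17 * 153 = 21 mod 172
  k=14: 53^14 = 17 * 153 * 57 = 165 mod 172
  k=21: 53^21 = 117 * 153 * 53 = 1 mod 172  <- first divisor giving 1
Order = 21

21


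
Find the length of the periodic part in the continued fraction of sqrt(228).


Run the CF algorithm for sqrt(228).
a_0 = floor(sqrt(228)) = 15; set m_0=0, q_0=1.
Recurrence: m' = q*a - m,  q' = (d - m'^2)/q,  a' = floor((a_0 + m')/q').
  step 1: m=15, q=3, a=10
  step 2: m=15, q=1, a=30
a_2 = 2*a_0 = 30, so the period closes here.
sqrt(228) = [15; 10, 30]
Period length = 2

2


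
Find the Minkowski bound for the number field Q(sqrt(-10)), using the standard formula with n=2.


d = -10, d mod 4 = 2, so disc(K) = 4d = -40; |disc(K)| = 40
Imaginary quadratic field, so n = 2, s = r2 = 1, r1 = 0
M = (n!/n^n) * (4/pi)^s * sqrt(|disc(K)|) = (2!/2^2) * (4/pi)^1 * sqrt(40)
= 0.5 * 1.273240 * 6.324555
= 4.0263

4.0263


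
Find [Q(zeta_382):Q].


The degree equals Euler's totient phi(382).
382 = 2 * 191
phi(382) = 190

190


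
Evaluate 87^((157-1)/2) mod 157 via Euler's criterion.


p = 157 is prime and the exponent is (p-1)/2 = 78, so by Euler's criterion 87^78 = (87/157) = +1 or -1 mod 157.
Compute by square-and-multiply:
  78 = 64 + 8 + 4 + 2 (binary 1001110)
  Repeated squaring mod 157: 87^1 = 87, 87^2 = 33, 87^4 = 147, 87^8 = 100, 87^16 = 109, 87^32 = 106, 87^64 = 89
  87^78 = 87^64 * 87^8 * 87^4 * 87^2 = 89 * 100 * 147 * 33 mod 157
    89 * 100 = 8900 = 108 mod 157
    108 * 147 = 15876 = 19 mod 157
    19 * 33 = 627 = 156 mod 157
  87^78 = 156 mod 157
Result 156 = p - 1 = -1 mod 157: 87 is a quadratic non-residue mod 157. As a residue in [0, p-1] the value is 156.
87^78 mod 157 = 156

156


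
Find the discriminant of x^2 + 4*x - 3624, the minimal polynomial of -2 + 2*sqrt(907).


The element -2 + 2*sqrt(907) has minimal polynomial:
x^2 + 4*x - 3624
Discriminant = (4)^2 - 4*(-3624)
= 16 + 14496
= 14512

14512


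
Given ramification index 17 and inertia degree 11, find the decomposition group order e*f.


|D_P| = e * f
= 17 * 11
= 187

187


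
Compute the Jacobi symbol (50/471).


Compute (50/471) via quadratic reciprocity:
  pull out 2: (2/471) = +1  (since 471 mod 8 = 7)
  reciprocity: (25/471) -> +(471/25)
  reduce: (21/25)
  reciprocity: (21/25) -> +(25/21)
  reduce: (4/21)
  pull out 2: (2/21) = -1  (since 21 mod 8 = 5)
  pull out 2: (2/21) = -1  (since 21 mod 8 = 5)
  (1/21) = 1
Product of signs = 1

1


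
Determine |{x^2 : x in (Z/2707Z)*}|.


For prime p, the number of non-zero quadratic residues is (p-1)/2.
= (2707-1)/2
= 1353

1353


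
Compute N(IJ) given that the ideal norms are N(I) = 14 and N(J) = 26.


N(IJ) = N(I) * N(J)
= 14 * 26
= 364

364


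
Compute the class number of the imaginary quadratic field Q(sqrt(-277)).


K = Q(sqrt(-277)). d mod 4 = 3, so D = disc(K) = 4d = -1108
h(K) equals the number of primitive reduced positive-definite forms (a, b, c) = a*x^2 + b*x*y + c*y^2 with b^2 - 4ac = D,
where reduced means |b| <= a <= c, with b >= 0 whenever |b| = a or a = c, and primitive means gcd(a, b, c) = 1.
Reduced forces 3a^2 <= |D| = 1108, so 1 <= a <= 19; b must have the parity of D, and c = (b^2 - D)/(4a) must be an integer >= a.
Enumerate a = 1..19, b in [-a, a]:
  a=1: (1, 0, 277)  [1]
  a=2: (2, 2, 139)  [1]
  a=3..10: none
  a=11: (11, -6, 26), (11, 6, 26)  [2]
  a=12: none
  a=13: (13, -6, 22), (13, 6, 22)  [2]
  a=14..19: none
Total reduced forms: 1 + 1 + 2 + 2 = 6
h = 6

6


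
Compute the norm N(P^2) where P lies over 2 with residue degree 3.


N(P^a) = p^(a*f)
= 2^(2*3)
= 2^6
= 64

64


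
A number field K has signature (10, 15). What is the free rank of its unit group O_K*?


By Dirichlet's unit theorem:
rank = r1 + r2 - 1
= 10 + 15 - 1
= 24

24


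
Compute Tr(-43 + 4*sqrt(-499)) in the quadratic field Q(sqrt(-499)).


Tr(a + b*sqrt(d)) = (a + b*sqrt(d)) + (a - b*sqrt(d)) = 2a
= 2 * (-43)
= -86

-86


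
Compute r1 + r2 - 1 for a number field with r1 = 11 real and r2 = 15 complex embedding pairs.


By Dirichlet's unit theorem:
rank = r1 + r2 - 1
= 11 + 15 - 1
= 25

25


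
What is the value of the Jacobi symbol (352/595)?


Compute (352/595) via quadratic reciprocity:
  pull out 2: (2/595) = -1  (since 595 mod 8 = 3)
  pull out 2: (2/595) = -1  (since 595 mod 8 = 3)
  pull out 2: (2/595) = -1  (since 595 mod 8 = 3)
  pull out 2: (2/595) = -1  (since 595 mod 8 = 3)
  pull out 2: (2/595) = -1  (since 595 mod 8 = 3)
  reciprocity: (11/595) -> -(595/11)
  reduce: (1/11)
  (1/11) = 1
Product of signs = 1

1


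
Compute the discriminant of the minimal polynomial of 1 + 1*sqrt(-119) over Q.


The element 1 + 1*sqrt(-119) has minimal polynomial:
x^2 - 2*x + 120
Discriminant = (-2)^2 - 4*(120)
= 4 - 480
= -476

-476


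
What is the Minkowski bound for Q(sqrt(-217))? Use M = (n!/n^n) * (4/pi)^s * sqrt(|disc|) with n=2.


d = -217, d mod 4 = 3, so disc(K) = 4d = -868; |disc(K)| = 868
Imaginary quadratic field, so n = 2, s = r2 = 1, r1 = 0
M = (n!/n^n) * (4/pi)^s * sqrt(|disc(K)|) = (2!/2^2) * (4/pi)^1 * sqrt(868)
= 0.5 * 1.273240 * 29.461840
= 18.7560

18.7560


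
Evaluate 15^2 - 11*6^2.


x^2 - d*y^2
= 15^2 - 11*6^2
= 225 - 396
= -171

-171


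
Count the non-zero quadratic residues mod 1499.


For prime p, the number of non-zero quadratic residues is (p-1)/2.
= (1499-1)/2
= 749

749


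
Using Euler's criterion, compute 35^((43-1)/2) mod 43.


p = 43 is prime and the exponent is (p-1)/2 = 21, so by Euler's criterion 35^21 = (35/43) = +1 or -1 mod 43.
Compute by square-and-multiply:
  21 = 16 + 4 + 1 (binary 10101)
  Repeated squaring mod 43: 35^1 = 35, 35^2 = 21, 35^4 = 11, 35^8 = 35, 35^16 = 21
  35^21 = 35^16 * 35^4 * 35^1 = 21 * 11 * 35 mod 43
    21 * 11 = 231 = 16 mod 43
    16 * 35 = 560 = 1 mod 43
  35^21 = 1 mod 43
Result 1: 35 is a quadratic residue mod 43.
35^21 mod 43 = 1

1


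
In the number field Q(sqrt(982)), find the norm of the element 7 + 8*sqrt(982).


N(a + b*sqrt(d)) = a^2 - d*b^2
= (7)^2 - (982)*(8)^2
= 49 - 62848
= -62799

-62799


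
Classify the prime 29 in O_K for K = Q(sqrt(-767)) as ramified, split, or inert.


K = Q(sqrt(-767)). Since d mod 4 = 1, disc(K) = -767.
Check p | disc: -767 mod 29 = 16.
p does not divide disc. Compute Legendre symbol (d/p):
16^((29-1)/2) mod 29 = 1
(d/p) = 1, so p splits: (p) = P*P' with e=1, f=1, g=2.
Therefore p is split.

split


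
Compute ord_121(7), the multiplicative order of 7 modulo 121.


We want ord_121(7), the smallest k >= 1 with 7^k = 1 mod 121.
n = 121 = 11^2, phi(121) = 110; the order divides phi(n).
Divisors of 110: 1, 2, 5, 10, 11, 22, 55, 110
Repeated squaring mod 121: 7^1 = 7, 7^2 = 49, 7^4 = 102, 7^8 = 119, 7^16 = 4, 7^32 = 16, 7^64 = 14
Test divisors in increasing order:
  k=1: 7^1 = 7 mod 121
  k=2: 7^2 = 49 mod 121
  k=5: 7^5 = 102 * 7 = 109 mod 121
  k=10: 7^10 = 119 * 49 = 23 mod 121
  k=11: 7^11 = 119 * 49 * 7 = 40 mod 121
  k=22: 7^22 = 4 * 102 * 49 = 27 mod 121
  k=55: 7^55 = 16 * 4 * 102 * 49 * 7 = 120 mod 121
  k=110: 7^110 = 14 * 16 * 119 * 102 * 49 = 1 mod 121  <- first divisor giving 1
Order = 110

110


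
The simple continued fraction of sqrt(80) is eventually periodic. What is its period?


Run the CF algorithm for sqrt(80).
a_0 = floor(sqrt(80)) = 8; set m_0=0, q_0=1.
Recurrence: m' = q*a - m,  q' = (d - m'^2)/q,  a' = floor((a_0 + m')/q').
  step 1: m=8, q=16, a=1
  step 2: m=8, q=1, a=16
a_2 = 2*a_0 = 16, so the period closes here.
sqrt(80) = [8; 1, 16]
Period length = 2

2


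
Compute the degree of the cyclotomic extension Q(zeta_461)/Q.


The degree equals Euler's totient phi(461).
461 = 461
phi(461) = 460

460


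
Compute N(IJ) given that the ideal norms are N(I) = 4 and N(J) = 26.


N(IJ) = N(I) * N(J)
= 4 * 26
= 104

104


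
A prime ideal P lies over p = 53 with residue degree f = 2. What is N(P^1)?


N(P^a) = p^(a*f)
= 53^(1*2)
= 53^2
= 2809

2809


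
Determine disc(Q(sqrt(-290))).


For K = Q(sqrt(d)) with d squarefree: disc(K) = d if d = 1 mod 4, and disc(K) = 4d if d = 2 or 3 mod 4.
Here d = -290, and d mod 4 = 2.
d = 2 mod 4, not 1 (O_K = Z[sqrt(d)]), so disc(K) = 4d = 4 * (-290) = -1160

-1160


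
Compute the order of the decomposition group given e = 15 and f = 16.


|D_P| = e * f
= 15 * 16
= 240

240


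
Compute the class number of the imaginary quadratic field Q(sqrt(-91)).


K = Q(sqrt(-91)). d mod 4 = 1, so D = disc(K) = d = -91
h(K) equals the number of primitive reduced positive-definite forms (a, b, c) = a*x^2 + b*x*y + c*y^2 with b^2 - 4ac = D,
where reduced means |b| <= a <= c, with b >= 0 whenever |b| = a or a = c, and primitive means gcd(a, b, c) = 1.
Reduced forces 3a^2 <= |D| = 91, so 1 <= a <= 5; b must have the parity of D, and c = (b^2 - D)/(4a) must be an integer >= a.
Enumerate a = 1..5, b in [-a, a]:
  a=1: (1, 1, 23)  [1]
  a=2..4: none
  a=5: (5, 3, 5)  [1]
Total reduced forms: 1 + 1 = 2
h = 2

2


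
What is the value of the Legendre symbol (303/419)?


p = 419 is prime, so compute (303/419) with the reciprocity algorithm (Jacobi-symbol steps: pull out 2s via (2/n), flip via reciprocity, reduce):
  reciprocity: (303/419) -> -(419/303)
  reduce: (116/303)
  pull out 2: (2/303) = +1  (since 303 mod 8 = 7)
  pull out 2: (2/303) = +1  (since 303 mod 8 = 7)
  reciprocity: (29/303) -> +(303/29)
  reduce: (13/29)
  reciprocity: (13/29) -> +(29/13)
  reduce: (3/13)
  reciprocity: (3/13) -> +(13/3)
  reduce: (1/3)
  (1/3) = 1
Product of signs = -1
(303/419) = -1

-1


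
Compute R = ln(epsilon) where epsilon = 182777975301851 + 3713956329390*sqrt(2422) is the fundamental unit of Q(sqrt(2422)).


epsilon = 182777975301851 + 3713956329390*sqrt(2422)
= 3.6556e+14
R = ln(3.6556e+14)
= 33.5324

33.5324


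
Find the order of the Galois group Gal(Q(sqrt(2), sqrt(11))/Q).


The 2 square roots of distinct primes are multiplicatively independent over Q,
so [K:Q] = 2^2 and Gal(K/Q) is isomorphic to (Z/2Z)^2.
|Gal| = 2^2 = 4

4


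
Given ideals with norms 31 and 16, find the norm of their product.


N(IJ) = N(I) * N(J)
= 31 * 16
= 496

496


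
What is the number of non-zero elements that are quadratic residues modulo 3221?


For prime p, the number of non-zero quadratic residues is (p-1)/2.
= (3221-1)/2
= 1610

1610


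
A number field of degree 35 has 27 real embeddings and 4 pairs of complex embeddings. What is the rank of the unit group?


By Dirichlet's unit theorem:
rank = r1 + r2 - 1
= 27 + 4 - 1
= 30

30


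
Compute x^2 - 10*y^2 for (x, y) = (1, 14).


x^2 - d*y^2
= 1^2 - 10*14^2
= 1 - 1960
= -1959

-1959


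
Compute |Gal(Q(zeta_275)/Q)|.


|Gal(Q(zeta_275)/Q)| = phi(275)
= 200

200


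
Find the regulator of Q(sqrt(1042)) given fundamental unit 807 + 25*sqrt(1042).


epsilon = 807 + 25*sqrt(1042)
= 1614.0006
R = ln(1614.0006)
= 7.3865

7.3865


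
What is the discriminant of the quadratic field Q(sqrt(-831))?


For K = Q(sqrt(d)) with d squarefree: disc(K) = d if d = 1 mod 4, and disc(K) = 4d if d = 2 or 3 mod 4.
Here d = -831, and d mod 4 = 1.
d = 1 mod 4 (O_K = Z[(1+sqrt(d))/2]), so disc(K) = d = -831

-831


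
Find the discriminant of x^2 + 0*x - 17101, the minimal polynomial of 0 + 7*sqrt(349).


The element 0 + 7*sqrt(349) has minimal polynomial:
x^2 + 0*x - 17101
Discriminant = (0)^2 - 4*(-17101)
= 0 + 68404
= 68404

68404


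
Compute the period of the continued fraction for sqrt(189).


Run the CF algorithm for sqrt(189).
a_0 = floor(sqrt(189)) = 13; set m_0=0, q_0=1.
Recurrence: m' = q*a - m,  q' = (d - m'^2)/q,  a' = floor((a_0 + m')/q').
  step 1: m=13, q=20, a=1
  step 2: m=7, q=7, a=2
  step 3: m=7, q=20, a=1
  step 4: m=13, q=1, a=26
a_4 = 2*a_0 = 26, so the period closes here.
sqrt(189) = [13; 1, 2, 1, 26]
Period length = 4

4


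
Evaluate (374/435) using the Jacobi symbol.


Compute (374/435) via quadratic reciprocity:
  pull out 2: (2/435) = -1  (since 435 mod 8 = 3)
  reciprocity: (187/435) -> -(435/187)
  reduce: (61/187)
  reciprocity: (61/187) -> +(187/61)
  reduce: (4/61)
  pull out 2: (2/61) = -1  (since 61 mod 8 = 5)
  pull out 2: (2/61) = -1  (since 61 mod 8 = 5)
  (1/61) = 1
Product of signs = 1

1


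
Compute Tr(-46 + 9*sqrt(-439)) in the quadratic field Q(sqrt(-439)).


Tr(a + b*sqrt(d)) = (a + b*sqrt(d)) + (a - b*sqrt(d)) = 2a
= 2 * (-46)
= -92

-92


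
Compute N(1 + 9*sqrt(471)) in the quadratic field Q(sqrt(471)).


N(a + b*sqrt(d)) = a^2 - d*b^2
= (1)^2 - (471)*(9)^2
= 1 - 38151
= -38150

-38150


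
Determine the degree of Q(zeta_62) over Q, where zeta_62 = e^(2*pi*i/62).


The degree equals Euler's totient phi(62).
62 = 2 * 31
phi(62) = 30

30


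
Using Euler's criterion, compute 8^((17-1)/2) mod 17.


p = 17 is prime and the exponent is (p-1)/2 = 8, so by Euler's criterion 8^8 = (8/17) = +1 or -1 mod 17.
Compute by square-and-multiply:
  8 = 8 (binary 1000)
  Repeated squaring mod 17: 8^1 = 8, 8^2 = 13, 8^4 = 16, 8^8 = 1
  8^8 = 1 mod 17
Result 1: 8 is a quadratic residue mod 17.
8^8 mod 17 = 1

1


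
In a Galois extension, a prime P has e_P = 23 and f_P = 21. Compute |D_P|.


|D_P| = e * f
= 23 * 21
= 483

483


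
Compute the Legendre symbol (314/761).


p = 761 is prime, so compute (314/761) with the reciprocity algorithm (Jacobi-symbol steps: pull out 2s via (2/n), flip via reciprocity, reduce):
  pull out 2: (2/761) = +1  (since 761 mod 8 = 1)
  reciprocity: (157/761) -> +(761/157)
  reduce: (133/157)
  reciprocity: (133/157) -> +(157/133)
  reduce: (24/133)
  pull out 2: (2/133) = -1  (since 133 mod 8 = 5)
  pull out 2: (2/133) = -1  (since 133 mod 8 = 5)
  pull out 2: (2/133) = -1  (since 133 mod 8 = 5)
  reciprocity: (3/133) -> +(133/3)
  reduce: (1/3)
  (1/3) = 1
Product of signs = -1
(314/761) = -1

-1


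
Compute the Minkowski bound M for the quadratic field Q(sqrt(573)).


d = 573, d mod 4 = 1, so disc(K) = d = 573; |disc(K)| = 573
Real quadratic field, so n = 2, s = r2 = 0, r1 = 2
M = (n!/n^n) * (4/pi)^s * sqrt(|disc(K)|) = (2!/2^2) * (4/pi)^0 * sqrt(573)
= 0.5 * 1.000000 * 23.937418
= 11.9687

11.9687


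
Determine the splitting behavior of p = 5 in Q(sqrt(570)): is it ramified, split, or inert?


K = Q(sqrt(570)). Since d mod 4 = 2, disc(K) = 2280.
Check p | disc: 2280 mod 5 = 0.
p divides disc, so p ramifies: (p) = P^2 with e=2, f=1, g=1.
Therefore p is ramified.

ramified


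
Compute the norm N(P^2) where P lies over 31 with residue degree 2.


N(P^a) = p^(a*f)
= 31^(2*2)
= 31^4
= 923521

923521


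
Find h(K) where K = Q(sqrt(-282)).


K = Q(sqrt(-282)). d mod 4 = 2, so D = disc(K) = 4d = -1128
h(K) equals the number of primitive reduced positive-definite forms (a, b, c) = a*x^2 + b*x*y + c*y^2 with b^2 - 4ac = D,
where reduced means |b| <= a <= c, with b >= 0 whenever |b| = a or a = c, and primitive means gcd(a, b, c) = 1.
Reduced forces 3a^2 <= |D| = 1128, so 1 <= a <= 19; b must have the parity of D, and c = (b^2 - D)/(4a) must be an integer >= a.
Enumerate a = 1..19, b in [-a, a]:
  a=1: (1, 0, 282)  [1]
  a=2: (2, 0, 141)  [1]
  a=3: (3, 0, 94)  [1]
  a=4..5: none
  a=6: (6, 0, 47)  [1]
  a=7..10: none
  a=11: (11, -4, 26), (11, 4, 26)  [2]
  a=12: none
  a=13: (13, -4, 22), (13, 4, 22)  [2]
  a=14..19: none
Total reduced forms: 1 + 1 + 1 + 1 + 2 + 2 = 8
h = 8

8


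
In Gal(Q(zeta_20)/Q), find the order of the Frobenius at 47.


The Frobenius at p in Gal(Q(zeta_n)/Q) = (Z/nZ)* is the class of p, so its order is ord_20(47), the smallest k >= 1 with 47^k = 1 mod 20.
n = 20 = 2^2 * 5, phi(20) = 8; the order divides phi(n).
Divisors of 8: 1, 2, 4, 8
Repeated squaring mod 20: 47^1 = 7, 47^2 = 9, 47^4 = 1, 47^8 = 1
Test divisors in increasing order:
  k=1: 47^1 = 7 mod 20
  k=2: 47^2 = 9 mod 20
  k=4: 47^4 = 1 mod 20  <- first divisor giving 1
Order = 4

4


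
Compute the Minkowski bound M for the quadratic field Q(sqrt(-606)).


d = -606, d mod 4 = 2, so disc(K) = 4d = -2424; |disc(K)| = 2424
Imaginary quadratic field, so n = 2, s = r2 = 1, r1 = 0
M = (n!/n^n) * (4/pi)^s * sqrt(|disc(K)|) = (2!/2^2) * (4/pi)^1 * sqrt(2424)
= 0.5 * 1.273240 * 49.234135
= 31.3434

31.3434


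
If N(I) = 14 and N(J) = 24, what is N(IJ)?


N(IJ) = N(I) * N(J)
= 14 * 24
= 336

336


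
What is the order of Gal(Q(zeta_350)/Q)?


|Gal(Q(zeta_350)/Q)| = phi(350)
= 120

120


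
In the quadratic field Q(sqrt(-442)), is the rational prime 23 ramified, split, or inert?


K = Q(sqrt(-442)). Since d mod 4 = 2, disc(K) = -1768.
Check p | disc: -1768 mod 23 = 3.
p does not divide disc. Compute Legendre symbol (d/p):
18^((23-1)/2) mod 23 = 1
(d/p) = 1, so p splits: (p) = P*P' with e=1, f=1, g=2.
Therefore p is split.

split


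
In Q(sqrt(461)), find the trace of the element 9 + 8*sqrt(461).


Tr(a + b*sqrt(d)) = (a + b*sqrt(d)) + (a - b*sqrt(d)) = 2a
= 2 * (9)
= 18

18


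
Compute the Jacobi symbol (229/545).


Compute (229/545) via quadratic reciprocity:
  reciprocity: (229/545) -> +(545/229)
  reduce: (87/229)
  reciprocity: (87/229) -> +(229/87)
  reduce: (55/87)
  reciprocity: (55/87) -> -(87/55)
  reduce: (32/55)
  pull out 2: (2/55) = +1  (since 55 mod 8 = 7)
  pull out 2: (2/55) = +1  (since 55 mod 8 = 7)
  pull out 2: (2/55) = +1  (since 55 mod 8 = 7)
  pull out 2: (2/55) = +1  (since 55 mod 8 = 7)
  pull out 2: (2/55) = +1  (since 55 mod 8 = 7)
  (1/55) = 1
Product of signs = -1

-1


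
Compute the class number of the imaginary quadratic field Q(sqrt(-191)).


K = Q(sqrt(-191)). d mod 4 = 1, so D = disc(K) = d = -191
h(K) equals the number of primitive reduced positive-definite forms (a, b, c) = a*x^2 + b*x*y + c*y^2 with b^2 - 4ac = D,
where reduced means |b| <= a <= c, with b >= 0 whenever |b| = a or a = c, and primitive means gcd(a, b, c) = 1.
Reduced forces 3a^2 <= |D| = 191, so 1 <= a <= 7; b must have the parity of D, and c = (b^2 - D)/(4a) must be an integer >= a.
Enumerate a = 1..7, b in [-a, a]:
  a=1: (1, 1, 48)  [1]
  a=2: (2, -1, 24), (2, 1, 24)  [2]
  a=3: (3, -1, 16), (3, 1, 16)  [2]
  a=4: (4, -1, 12), (4, 1, 12)  [2]
  a=5: (5, -3, 10), (5, 3, 10)  [2]
  a=6: (6, -5, 9), (6, -1, 8), (6, 1, 8), (6, 5, 9)  [4]
  a=7: none
Total reduced forms: 1 + 2 + 2 + 2 + 2 + 4 = 13
h = 13

13


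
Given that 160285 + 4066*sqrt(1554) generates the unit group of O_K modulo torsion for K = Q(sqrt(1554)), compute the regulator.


epsilon = 160285 + 4066*sqrt(1554)
= 320570.0000
R = ln(320570.0000)
= 12.6779

12.6779


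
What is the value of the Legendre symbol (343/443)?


p = 443 is prime, so compute (343/443) with the reciprocity algorithm (Jacobi-symbol steps: pull out 2s via (2/n), flip via reciprocity, reduce):
  reciprocity: (343/443) -> -(443/343)
  reduce: (100/343)
  pull out 2: (2/343) = +1  (since 343 mod 8 = 7)
  pull out 2: (2/343) = +1  (since 343 mod 8 = 7)
  reciprocity: (25/343) -> +(343/25)
  reduce: (18/25)
  pull out 2: (2/25) = +1  (since 25 mod 8 = 1)
  reciprocity: (9/25) -> +(25/9)
  reduce: (7/9)
  reciprocity: (7/9) -> +(9/7)
  reduce: (2/7)
  pull out 2: (2/7) = +1  (since 7 mod 8 = 7)
  (1/7) = 1
Product of signs = -1
(343/443) = -1

-1


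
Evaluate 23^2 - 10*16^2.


x^2 - d*y^2
= 23^2 - 10*16^2
= 529 - 2560
= -2031

-2031


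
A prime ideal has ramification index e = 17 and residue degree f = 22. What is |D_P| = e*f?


|D_P| = e * f
= 17 * 22
= 374

374


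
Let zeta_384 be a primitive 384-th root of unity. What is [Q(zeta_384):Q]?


The degree equals Euler's totient phi(384).
384 = 2^7 * 3
phi(384) = 128

128


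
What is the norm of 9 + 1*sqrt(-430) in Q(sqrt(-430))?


N(a + b*sqrt(d)) = a^2 - d*b^2
= (9)^2 - (-430)*(1)^2
= 81 + 430
= 511

511


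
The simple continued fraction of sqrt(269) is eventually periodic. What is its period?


Run the CF algorithm for sqrt(269).
a_0 = floor(sqrt(269)) = 16; set m_0=0, q_0=1.
Recurrence: m' = q*a - m,  q' = (d - m'^2)/q,  a' = floor((a_0 + m')/q').
  step 1: m=16, q=13, a=2
  step 2: m=10, q=13, a=2
  step 3: m=16, q=1, a=32
a_3 = 2*a_0 = 32, so the period closes here.
sqrt(269) = [16; 2, 2, 32]
Period length = 3

3


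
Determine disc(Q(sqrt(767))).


For K = Q(sqrt(d)) with d squarefree: disc(K) = d if d = 1 mod 4, and disc(K) = 4d if d = 2 or 3 mod 4.
Here d = 767, and d mod 4 = 3.
d = 3 mod 4, not 1 (O_K = Z[sqrt(d)]), so disc(K) = 4d = 4 * (767) = 3068

3068


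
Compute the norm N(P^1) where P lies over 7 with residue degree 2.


N(P^a) = p^(a*f)
= 7^(1*2)
= 7^2
= 49

49


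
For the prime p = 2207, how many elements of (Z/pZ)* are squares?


For prime p, the number of non-zero quadratic residues is (p-1)/2.
= (2207-1)/2
= 1103

1103


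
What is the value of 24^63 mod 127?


p = 127 is prime and the exponent is (p-1)/2 = 63, so by Euler's criterion 24^63 = (24/127) = +1 or -1 mod 127.
Compute by square-and-multiply:
  63 = 32 + 16 + 8 + 4 + 2 + 1 (binary 111111)
  Repeated squaring mod 127: 24^1 = 24, 24^2 = 68, 24^4 = 52, 24^8 = 37, 24^16 = 99, 24^32 = 22
  24^63 = 24^32 * 24^16 * 24^8 * 24^4 * 24^2 * 24^1 = 22 * 99 * 37 * 52 * 68 * 24 mod 127
    22 * 99 = 2178 = 19 mod 127
    19 * 37 = 703 = 68 mod 127
    68 * 52 = 3536 = 107 mod 127
    107 * 68 = 7276 = 37 mod 127
    37 * 24 = 888 = 126 mod 127
  24^63 = 126 mod 127
Result 126 = p - 1 = -1 mod 127: 24 is a quadratic non-residue mod 127. As a residue in [0, p-1] the value is 126.
24^63 mod 127 = 126

126
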